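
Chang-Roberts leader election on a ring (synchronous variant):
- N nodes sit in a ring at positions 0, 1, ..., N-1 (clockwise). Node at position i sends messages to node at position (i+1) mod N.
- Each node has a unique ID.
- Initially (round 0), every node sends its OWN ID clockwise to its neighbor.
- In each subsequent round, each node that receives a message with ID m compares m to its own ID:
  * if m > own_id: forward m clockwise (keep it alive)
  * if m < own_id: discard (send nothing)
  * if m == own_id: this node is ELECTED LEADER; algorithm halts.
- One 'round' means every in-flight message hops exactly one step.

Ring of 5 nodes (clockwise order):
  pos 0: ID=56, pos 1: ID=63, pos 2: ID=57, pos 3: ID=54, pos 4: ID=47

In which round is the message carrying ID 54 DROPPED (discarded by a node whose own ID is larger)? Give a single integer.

Round 1: pos1(id63) recv 56: drop; pos2(id57) recv 63: fwd; pos3(id54) recv 57: fwd; pos4(id47) recv 54: fwd; pos0(id56) recv 47: drop
Round 2: pos3(id54) recv 63: fwd; pos4(id47) recv 57: fwd; pos0(id56) recv 54: drop
Round 3: pos4(id47) recv 63: fwd; pos0(id56) recv 57: fwd
Round 4: pos0(id56) recv 63: fwd; pos1(id63) recv 57: drop
Round 5: pos1(id63) recv 63: ELECTED
Message ID 54 originates at pos 3; dropped at pos 0 in round 2

Answer: 2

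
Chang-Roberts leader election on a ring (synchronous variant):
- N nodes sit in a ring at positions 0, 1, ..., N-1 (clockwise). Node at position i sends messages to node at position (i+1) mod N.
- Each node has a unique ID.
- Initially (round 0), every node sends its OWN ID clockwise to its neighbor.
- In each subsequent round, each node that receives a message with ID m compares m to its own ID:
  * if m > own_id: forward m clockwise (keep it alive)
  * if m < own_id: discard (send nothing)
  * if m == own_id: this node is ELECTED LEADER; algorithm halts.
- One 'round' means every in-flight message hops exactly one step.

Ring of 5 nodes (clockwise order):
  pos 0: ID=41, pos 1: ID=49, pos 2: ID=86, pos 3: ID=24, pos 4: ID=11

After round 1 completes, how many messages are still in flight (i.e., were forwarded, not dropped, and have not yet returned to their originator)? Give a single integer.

Answer: 2

Derivation:
Round 1: pos1(id49) recv 41: drop; pos2(id86) recv 49: drop; pos3(id24) recv 86: fwd; pos4(id11) recv 24: fwd; pos0(id41) recv 11: drop
After round 1: 2 messages still in flight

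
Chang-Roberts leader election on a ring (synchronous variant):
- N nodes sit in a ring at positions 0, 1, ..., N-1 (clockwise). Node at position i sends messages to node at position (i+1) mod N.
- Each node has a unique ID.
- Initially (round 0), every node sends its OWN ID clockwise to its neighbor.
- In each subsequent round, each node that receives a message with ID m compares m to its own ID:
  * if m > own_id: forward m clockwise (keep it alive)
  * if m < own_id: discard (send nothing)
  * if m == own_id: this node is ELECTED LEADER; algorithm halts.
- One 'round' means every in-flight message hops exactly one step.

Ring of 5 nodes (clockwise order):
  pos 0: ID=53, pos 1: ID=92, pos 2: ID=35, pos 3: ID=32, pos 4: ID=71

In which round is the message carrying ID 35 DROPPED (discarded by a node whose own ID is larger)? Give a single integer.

Answer: 2

Derivation:
Round 1: pos1(id92) recv 53: drop; pos2(id35) recv 92: fwd; pos3(id32) recv 35: fwd; pos4(id71) recv 32: drop; pos0(id53) recv 71: fwd
Round 2: pos3(id32) recv 92: fwd; pos4(id71) recv 35: drop; pos1(id92) recv 71: drop
Round 3: pos4(id71) recv 92: fwd
Round 4: pos0(id53) recv 92: fwd
Round 5: pos1(id92) recv 92: ELECTED
Message ID 35 originates at pos 2; dropped at pos 4 in round 2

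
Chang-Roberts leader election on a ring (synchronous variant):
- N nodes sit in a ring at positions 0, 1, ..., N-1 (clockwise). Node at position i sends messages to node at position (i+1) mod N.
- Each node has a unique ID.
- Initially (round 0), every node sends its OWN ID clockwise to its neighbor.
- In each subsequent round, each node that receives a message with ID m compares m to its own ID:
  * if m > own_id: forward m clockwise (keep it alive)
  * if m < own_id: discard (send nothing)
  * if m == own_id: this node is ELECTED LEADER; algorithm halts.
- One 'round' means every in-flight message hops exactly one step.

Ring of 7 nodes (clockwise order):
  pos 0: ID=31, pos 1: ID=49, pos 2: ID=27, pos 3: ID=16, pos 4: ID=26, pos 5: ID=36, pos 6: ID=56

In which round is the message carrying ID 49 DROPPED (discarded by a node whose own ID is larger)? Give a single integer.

Round 1: pos1(id49) recv 31: drop; pos2(id27) recv 49: fwd; pos3(id16) recv 27: fwd; pos4(id26) recv 16: drop; pos5(id36) recv 26: drop; pos6(id56) recv 36: drop; pos0(id31) recv 56: fwd
Round 2: pos3(id16) recv 49: fwd; pos4(id26) recv 27: fwd; pos1(id49) recv 56: fwd
Round 3: pos4(id26) recv 49: fwd; pos5(id36) recv 27: drop; pos2(id27) recv 56: fwd
Round 4: pos5(id36) recv 49: fwd; pos3(id16) recv 56: fwd
Round 5: pos6(id56) recv 49: drop; pos4(id26) recv 56: fwd
Round 6: pos5(id36) recv 56: fwd
Round 7: pos6(id56) recv 56: ELECTED
Message ID 49 originates at pos 1; dropped at pos 6 in round 5

Answer: 5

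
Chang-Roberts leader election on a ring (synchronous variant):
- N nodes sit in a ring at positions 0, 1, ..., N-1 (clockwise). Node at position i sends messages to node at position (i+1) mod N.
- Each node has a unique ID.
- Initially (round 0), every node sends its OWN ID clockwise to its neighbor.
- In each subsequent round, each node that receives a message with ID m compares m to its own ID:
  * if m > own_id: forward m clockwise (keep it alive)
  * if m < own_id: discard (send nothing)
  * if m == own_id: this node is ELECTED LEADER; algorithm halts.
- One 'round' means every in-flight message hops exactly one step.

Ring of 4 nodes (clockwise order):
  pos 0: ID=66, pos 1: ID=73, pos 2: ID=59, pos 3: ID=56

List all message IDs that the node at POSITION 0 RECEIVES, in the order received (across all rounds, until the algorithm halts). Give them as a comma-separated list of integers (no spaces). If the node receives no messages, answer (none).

Answer: 56,59,73

Derivation:
Round 1: pos1(id73) recv 66: drop; pos2(id59) recv 73: fwd; pos3(id56) recv 59: fwd; pos0(id66) recv 56: drop
Round 2: pos3(id56) recv 73: fwd; pos0(id66) recv 59: drop
Round 3: pos0(id66) recv 73: fwd
Round 4: pos1(id73) recv 73: ELECTED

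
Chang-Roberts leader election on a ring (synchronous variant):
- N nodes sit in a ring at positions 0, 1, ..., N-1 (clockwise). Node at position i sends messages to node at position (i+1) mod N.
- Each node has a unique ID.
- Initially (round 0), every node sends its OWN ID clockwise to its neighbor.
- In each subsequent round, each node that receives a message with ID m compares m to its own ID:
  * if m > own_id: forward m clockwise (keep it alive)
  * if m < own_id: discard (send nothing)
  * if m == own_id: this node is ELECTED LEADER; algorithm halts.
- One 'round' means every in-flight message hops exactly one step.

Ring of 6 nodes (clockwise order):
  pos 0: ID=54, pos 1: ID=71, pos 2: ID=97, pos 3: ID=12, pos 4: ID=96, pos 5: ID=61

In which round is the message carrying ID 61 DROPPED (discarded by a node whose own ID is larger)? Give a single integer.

Answer: 2

Derivation:
Round 1: pos1(id71) recv 54: drop; pos2(id97) recv 71: drop; pos3(id12) recv 97: fwd; pos4(id96) recv 12: drop; pos5(id61) recv 96: fwd; pos0(id54) recv 61: fwd
Round 2: pos4(id96) recv 97: fwd; pos0(id54) recv 96: fwd; pos1(id71) recv 61: drop
Round 3: pos5(id61) recv 97: fwd; pos1(id71) recv 96: fwd
Round 4: pos0(id54) recv 97: fwd; pos2(id97) recv 96: drop
Round 5: pos1(id71) recv 97: fwd
Round 6: pos2(id97) recv 97: ELECTED
Message ID 61 originates at pos 5; dropped at pos 1 in round 2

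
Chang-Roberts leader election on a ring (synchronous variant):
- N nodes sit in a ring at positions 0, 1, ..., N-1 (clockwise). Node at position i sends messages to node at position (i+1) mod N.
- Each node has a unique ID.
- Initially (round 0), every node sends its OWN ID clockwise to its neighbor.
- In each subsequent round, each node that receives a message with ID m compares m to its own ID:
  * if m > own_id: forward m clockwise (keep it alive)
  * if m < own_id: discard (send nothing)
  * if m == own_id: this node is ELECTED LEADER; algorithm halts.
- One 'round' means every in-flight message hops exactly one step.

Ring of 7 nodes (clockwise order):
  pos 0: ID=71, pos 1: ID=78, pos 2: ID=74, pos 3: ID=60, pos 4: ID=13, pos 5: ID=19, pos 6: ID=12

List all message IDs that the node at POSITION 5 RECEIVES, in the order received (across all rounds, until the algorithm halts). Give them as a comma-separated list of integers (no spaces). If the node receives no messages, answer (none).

Answer: 13,60,74,78

Derivation:
Round 1: pos1(id78) recv 71: drop; pos2(id74) recv 78: fwd; pos3(id60) recv 74: fwd; pos4(id13) recv 60: fwd; pos5(id19) recv 13: drop; pos6(id12) recv 19: fwd; pos0(id71) recv 12: drop
Round 2: pos3(id60) recv 78: fwd; pos4(id13) recv 74: fwd; pos5(id19) recv 60: fwd; pos0(id71) recv 19: drop
Round 3: pos4(id13) recv 78: fwd; pos5(id19) recv 74: fwd; pos6(id12) recv 60: fwd
Round 4: pos5(id19) recv 78: fwd; pos6(id12) recv 74: fwd; pos0(id71) recv 60: drop
Round 5: pos6(id12) recv 78: fwd; pos0(id71) recv 74: fwd
Round 6: pos0(id71) recv 78: fwd; pos1(id78) recv 74: drop
Round 7: pos1(id78) recv 78: ELECTED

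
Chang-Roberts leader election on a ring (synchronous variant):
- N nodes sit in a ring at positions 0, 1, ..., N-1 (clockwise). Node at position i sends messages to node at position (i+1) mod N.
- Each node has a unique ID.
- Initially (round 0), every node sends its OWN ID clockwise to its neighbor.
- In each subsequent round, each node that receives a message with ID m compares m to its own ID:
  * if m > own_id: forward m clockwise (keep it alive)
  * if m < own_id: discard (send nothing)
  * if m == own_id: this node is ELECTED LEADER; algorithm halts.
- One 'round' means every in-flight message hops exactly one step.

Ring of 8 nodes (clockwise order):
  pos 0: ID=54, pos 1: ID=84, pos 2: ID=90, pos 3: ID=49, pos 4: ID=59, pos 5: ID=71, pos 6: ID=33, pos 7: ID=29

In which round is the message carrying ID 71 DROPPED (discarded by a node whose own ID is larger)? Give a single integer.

Round 1: pos1(id84) recv 54: drop; pos2(id90) recv 84: drop; pos3(id49) recv 90: fwd; pos4(id59) recv 49: drop; pos5(id71) recv 59: drop; pos6(id33) recv 71: fwd; pos7(id29) recv 33: fwd; pos0(id54) recv 29: drop
Round 2: pos4(id59) recv 90: fwd; pos7(id29) recv 71: fwd; pos0(id54) recv 33: drop
Round 3: pos5(id71) recv 90: fwd; pos0(id54) recv 71: fwd
Round 4: pos6(id33) recv 90: fwd; pos1(id84) recv 71: drop
Round 5: pos7(id29) recv 90: fwd
Round 6: pos0(id54) recv 90: fwd
Round 7: pos1(id84) recv 90: fwd
Round 8: pos2(id90) recv 90: ELECTED
Message ID 71 originates at pos 5; dropped at pos 1 in round 4

Answer: 4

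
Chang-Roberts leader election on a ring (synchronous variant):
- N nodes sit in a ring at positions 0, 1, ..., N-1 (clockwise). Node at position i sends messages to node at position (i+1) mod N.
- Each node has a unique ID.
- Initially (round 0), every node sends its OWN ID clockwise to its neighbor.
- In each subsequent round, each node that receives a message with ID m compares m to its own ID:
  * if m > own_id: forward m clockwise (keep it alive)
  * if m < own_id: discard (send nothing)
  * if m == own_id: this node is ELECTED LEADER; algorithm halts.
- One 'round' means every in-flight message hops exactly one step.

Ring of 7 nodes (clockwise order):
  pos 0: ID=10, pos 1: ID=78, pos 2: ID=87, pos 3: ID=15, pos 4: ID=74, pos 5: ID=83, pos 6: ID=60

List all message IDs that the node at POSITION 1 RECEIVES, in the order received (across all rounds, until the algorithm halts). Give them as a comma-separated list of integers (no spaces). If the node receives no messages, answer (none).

Answer: 10,60,83,87

Derivation:
Round 1: pos1(id78) recv 10: drop; pos2(id87) recv 78: drop; pos3(id15) recv 87: fwd; pos4(id74) recv 15: drop; pos5(id83) recv 74: drop; pos6(id60) recv 83: fwd; pos0(id10) recv 60: fwd
Round 2: pos4(id74) recv 87: fwd; pos0(id10) recv 83: fwd; pos1(id78) recv 60: drop
Round 3: pos5(id83) recv 87: fwd; pos1(id78) recv 83: fwd
Round 4: pos6(id60) recv 87: fwd; pos2(id87) recv 83: drop
Round 5: pos0(id10) recv 87: fwd
Round 6: pos1(id78) recv 87: fwd
Round 7: pos2(id87) recv 87: ELECTED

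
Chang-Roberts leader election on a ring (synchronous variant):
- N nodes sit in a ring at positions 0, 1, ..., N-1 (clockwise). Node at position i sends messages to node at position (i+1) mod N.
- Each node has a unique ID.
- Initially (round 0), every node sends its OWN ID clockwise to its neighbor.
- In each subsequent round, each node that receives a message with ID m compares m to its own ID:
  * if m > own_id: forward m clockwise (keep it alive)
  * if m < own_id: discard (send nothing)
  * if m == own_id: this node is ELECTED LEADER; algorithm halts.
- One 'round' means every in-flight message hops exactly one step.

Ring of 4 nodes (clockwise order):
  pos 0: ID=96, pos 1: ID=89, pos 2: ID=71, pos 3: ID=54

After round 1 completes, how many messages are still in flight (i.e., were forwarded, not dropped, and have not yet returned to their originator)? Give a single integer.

Round 1: pos1(id89) recv 96: fwd; pos2(id71) recv 89: fwd; pos3(id54) recv 71: fwd; pos0(id96) recv 54: drop
After round 1: 3 messages still in flight

Answer: 3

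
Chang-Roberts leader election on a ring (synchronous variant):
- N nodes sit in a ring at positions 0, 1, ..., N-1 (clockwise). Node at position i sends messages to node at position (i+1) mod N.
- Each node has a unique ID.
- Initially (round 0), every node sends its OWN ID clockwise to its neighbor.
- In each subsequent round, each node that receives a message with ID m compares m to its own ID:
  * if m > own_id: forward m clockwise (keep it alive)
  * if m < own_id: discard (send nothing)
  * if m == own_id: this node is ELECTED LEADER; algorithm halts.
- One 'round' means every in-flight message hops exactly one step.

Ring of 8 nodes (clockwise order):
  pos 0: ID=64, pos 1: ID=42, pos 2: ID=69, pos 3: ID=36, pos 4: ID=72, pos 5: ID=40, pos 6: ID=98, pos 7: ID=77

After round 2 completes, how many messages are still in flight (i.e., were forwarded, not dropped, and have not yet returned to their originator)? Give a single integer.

Round 1: pos1(id42) recv 64: fwd; pos2(id69) recv 42: drop; pos3(id36) recv 69: fwd; pos4(id72) recv 36: drop; pos5(id40) recv 72: fwd; pos6(id98) recv 40: drop; pos7(id77) recv 98: fwd; pos0(id64) recv 77: fwd
Round 2: pos2(id69) recv 64: drop; pos4(id72) recv 69: drop; pos6(id98) recv 72: drop; pos0(id64) recv 98: fwd; pos1(id42) recv 77: fwd
After round 2: 2 messages still in flight

Answer: 2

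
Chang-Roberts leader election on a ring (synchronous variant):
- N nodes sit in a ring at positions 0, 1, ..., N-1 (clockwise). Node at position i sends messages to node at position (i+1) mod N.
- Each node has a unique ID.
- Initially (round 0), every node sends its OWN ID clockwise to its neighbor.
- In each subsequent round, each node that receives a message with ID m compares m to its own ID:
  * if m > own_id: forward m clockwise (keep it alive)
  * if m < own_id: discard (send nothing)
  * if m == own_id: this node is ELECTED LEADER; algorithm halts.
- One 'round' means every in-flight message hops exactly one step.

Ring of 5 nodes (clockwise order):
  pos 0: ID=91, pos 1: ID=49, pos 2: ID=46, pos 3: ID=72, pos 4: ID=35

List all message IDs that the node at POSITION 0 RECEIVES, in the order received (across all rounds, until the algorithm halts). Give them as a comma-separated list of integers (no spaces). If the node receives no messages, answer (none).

Answer: 35,72,91

Derivation:
Round 1: pos1(id49) recv 91: fwd; pos2(id46) recv 49: fwd; pos3(id72) recv 46: drop; pos4(id35) recv 72: fwd; pos0(id91) recv 35: drop
Round 2: pos2(id46) recv 91: fwd; pos3(id72) recv 49: drop; pos0(id91) recv 72: drop
Round 3: pos3(id72) recv 91: fwd
Round 4: pos4(id35) recv 91: fwd
Round 5: pos0(id91) recv 91: ELECTED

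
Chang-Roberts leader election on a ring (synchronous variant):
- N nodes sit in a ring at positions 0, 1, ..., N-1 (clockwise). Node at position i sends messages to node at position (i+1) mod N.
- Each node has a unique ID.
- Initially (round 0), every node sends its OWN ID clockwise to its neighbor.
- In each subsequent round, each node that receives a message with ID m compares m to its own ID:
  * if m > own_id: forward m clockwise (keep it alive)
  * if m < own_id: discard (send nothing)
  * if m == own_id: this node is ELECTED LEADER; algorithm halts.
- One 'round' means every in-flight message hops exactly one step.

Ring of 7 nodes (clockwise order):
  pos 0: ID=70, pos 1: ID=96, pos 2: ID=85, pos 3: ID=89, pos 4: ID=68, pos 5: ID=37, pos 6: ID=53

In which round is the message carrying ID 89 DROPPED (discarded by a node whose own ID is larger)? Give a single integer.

Round 1: pos1(id96) recv 70: drop; pos2(id85) recv 96: fwd; pos3(id89) recv 85: drop; pos4(id68) recv 89: fwd; pos5(id37) recv 68: fwd; pos6(id53) recv 37: drop; pos0(id70) recv 53: drop
Round 2: pos3(id89) recv 96: fwd; pos5(id37) recv 89: fwd; pos6(id53) recv 68: fwd
Round 3: pos4(id68) recv 96: fwd; pos6(id53) recv 89: fwd; pos0(id70) recv 68: drop
Round 4: pos5(id37) recv 96: fwd; pos0(id70) recv 89: fwd
Round 5: pos6(id53) recv 96: fwd; pos1(id96) recv 89: drop
Round 6: pos0(id70) recv 96: fwd
Round 7: pos1(id96) recv 96: ELECTED
Message ID 89 originates at pos 3; dropped at pos 1 in round 5

Answer: 5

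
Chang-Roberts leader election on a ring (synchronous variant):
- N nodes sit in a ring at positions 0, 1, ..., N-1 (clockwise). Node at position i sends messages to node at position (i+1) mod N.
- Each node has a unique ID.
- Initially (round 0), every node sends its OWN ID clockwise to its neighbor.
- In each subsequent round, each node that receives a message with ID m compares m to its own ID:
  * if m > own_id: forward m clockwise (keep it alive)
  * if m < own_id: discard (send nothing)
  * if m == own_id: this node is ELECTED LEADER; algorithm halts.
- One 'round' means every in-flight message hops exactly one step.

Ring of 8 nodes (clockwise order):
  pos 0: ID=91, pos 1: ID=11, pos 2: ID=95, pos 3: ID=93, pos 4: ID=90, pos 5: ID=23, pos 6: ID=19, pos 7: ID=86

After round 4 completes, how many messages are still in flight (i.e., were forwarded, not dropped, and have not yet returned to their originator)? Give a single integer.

Round 1: pos1(id11) recv 91: fwd; pos2(id95) recv 11: drop; pos3(id93) recv 95: fwd; pos4(id90) recv 93: fwd; pos5(id23) recv 90: fwd; pos6(id19) recv 23: fwd; pos7(id86) recv 19: drop; pos0(id91) recv 86: drop
Round 2: pos2(id95) recv 91: drop; pos4(id90) recv 95: fwd; pos5(id23) recv 93: fwd; pos6(id19) recv 90: fwd; pos7(id86) recv 23: drop
Round 3: pos5(id23) recv 95: fwd; pos6(id19) recv 93: fwd; pos7(id86) recv 90: fwd
Round 4: pos6(id19) recv 95: fwd; pos7(id86) recv 93: fwd; pos0(id91) recv 90: drop
After round 4: 2 messages still in flight

Answer: 2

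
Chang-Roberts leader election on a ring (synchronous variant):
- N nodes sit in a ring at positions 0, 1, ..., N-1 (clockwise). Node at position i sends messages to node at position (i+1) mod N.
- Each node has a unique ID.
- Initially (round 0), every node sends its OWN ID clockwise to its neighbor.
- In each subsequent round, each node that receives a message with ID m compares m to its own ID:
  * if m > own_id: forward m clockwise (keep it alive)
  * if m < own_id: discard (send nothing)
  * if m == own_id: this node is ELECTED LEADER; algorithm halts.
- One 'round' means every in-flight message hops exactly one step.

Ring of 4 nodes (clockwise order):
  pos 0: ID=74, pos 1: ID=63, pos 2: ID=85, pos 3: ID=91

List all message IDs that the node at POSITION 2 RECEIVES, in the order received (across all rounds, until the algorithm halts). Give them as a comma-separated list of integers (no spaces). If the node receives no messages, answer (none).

Round 1: pos1(id63) recv 74: fwd; pos2(id85) recv 63: drop; pos3(id91) recv 85: drop; pos0(id74) recv 91: fwd
Round 2: pos2(id85) recv 74: drop; pos1(id63) recv 91: fwd
Round 3: pos2(id85) recv 91: fwd
Round 4: pos3(id91) recv 91: ELECTED

Answer: 63,74,91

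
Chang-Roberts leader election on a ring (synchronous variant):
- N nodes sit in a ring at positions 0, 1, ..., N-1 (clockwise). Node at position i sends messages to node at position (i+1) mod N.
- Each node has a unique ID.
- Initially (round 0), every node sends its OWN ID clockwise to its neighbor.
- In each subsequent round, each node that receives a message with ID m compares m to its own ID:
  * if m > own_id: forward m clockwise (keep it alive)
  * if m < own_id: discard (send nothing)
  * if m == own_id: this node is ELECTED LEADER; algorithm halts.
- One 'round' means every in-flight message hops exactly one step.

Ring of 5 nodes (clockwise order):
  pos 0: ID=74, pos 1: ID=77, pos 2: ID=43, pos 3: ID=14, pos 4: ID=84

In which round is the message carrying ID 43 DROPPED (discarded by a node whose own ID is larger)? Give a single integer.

Answer: 2

Derivation:
Round 1: pos1(id77) recv 74: drop; pos2(id43) recv 77: fwd; pos3(id14) recv 43: fwd; pos4(id84) recv 14: drop; pos0(id74) recv 84: fwd
Round 2: pos3(id14) recv 77: fwd; pos4(id84) recv 43: drop; pos1(id77) recv 84: fwd
Round 3: pos4(id84) recv 77: drop; pos2(id43) recv 84: fwd
Round 4: pos3(id14) recv 84: fwd
Round 5: pos4(id84) recv 84: ELECTED
Message ID 43 originates at pos 2; dropped at pos 4 in round 2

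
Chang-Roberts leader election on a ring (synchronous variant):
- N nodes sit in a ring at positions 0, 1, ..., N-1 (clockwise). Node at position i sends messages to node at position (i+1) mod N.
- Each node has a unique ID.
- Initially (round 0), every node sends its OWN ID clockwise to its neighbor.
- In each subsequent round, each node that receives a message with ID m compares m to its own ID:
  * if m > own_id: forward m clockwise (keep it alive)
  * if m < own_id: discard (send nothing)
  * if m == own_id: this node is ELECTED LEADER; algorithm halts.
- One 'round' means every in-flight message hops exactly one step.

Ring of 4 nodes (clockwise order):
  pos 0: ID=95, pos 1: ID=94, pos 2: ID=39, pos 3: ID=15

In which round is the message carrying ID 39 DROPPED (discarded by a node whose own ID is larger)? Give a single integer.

Round 1: pos1(id94) recv 95: fwd; pos2(id39) recv 94: fwd; pos3(id15) recv 39: fwd; pos0(id95) recv 15: drop
Round 2: pos2(id39) recv 95: fwd; pos3(id15) recv 94: fwd; pos0(id95) recv 39: drop
Round 3: pos3(id15) recv 95: fwd; pos0(id95) recv 94: drop
Round 4: pos0(id95) recv 95: ELECTED
Message ID 39 originates at pos 2; dropped at pos 0 in round 2

Answer: 2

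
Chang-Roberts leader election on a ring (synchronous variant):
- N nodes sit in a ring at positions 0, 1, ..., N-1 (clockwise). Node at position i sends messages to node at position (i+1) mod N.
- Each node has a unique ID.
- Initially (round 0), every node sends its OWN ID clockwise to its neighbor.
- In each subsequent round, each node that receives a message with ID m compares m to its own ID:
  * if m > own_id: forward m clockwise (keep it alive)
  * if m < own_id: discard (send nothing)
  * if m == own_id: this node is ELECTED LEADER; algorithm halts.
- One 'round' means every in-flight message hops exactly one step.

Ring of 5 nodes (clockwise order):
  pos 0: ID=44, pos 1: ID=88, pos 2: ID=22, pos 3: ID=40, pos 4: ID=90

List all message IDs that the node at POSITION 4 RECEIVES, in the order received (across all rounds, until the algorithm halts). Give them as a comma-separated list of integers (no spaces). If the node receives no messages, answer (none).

Answer: 40,88,90

Derivation:
Round 1: pos1(id88) recv 44: drop; pos2(id22) recv 88: fwd; pos3(id40) recv 22: drop; pos4(id90) recv 40: drop; pos0(id44) recv 90: fwd
Round 2: pos3(id40) recv 88: fwd; pos1(id88) recv 90: fwd
Round 3: pos4(id90) recv 88: drop; pos2(id22) recv 90: fwd
Round 4: pos3(id40) recv 90: fwd
Round 5: pos4(id90) recv 90: ELECTED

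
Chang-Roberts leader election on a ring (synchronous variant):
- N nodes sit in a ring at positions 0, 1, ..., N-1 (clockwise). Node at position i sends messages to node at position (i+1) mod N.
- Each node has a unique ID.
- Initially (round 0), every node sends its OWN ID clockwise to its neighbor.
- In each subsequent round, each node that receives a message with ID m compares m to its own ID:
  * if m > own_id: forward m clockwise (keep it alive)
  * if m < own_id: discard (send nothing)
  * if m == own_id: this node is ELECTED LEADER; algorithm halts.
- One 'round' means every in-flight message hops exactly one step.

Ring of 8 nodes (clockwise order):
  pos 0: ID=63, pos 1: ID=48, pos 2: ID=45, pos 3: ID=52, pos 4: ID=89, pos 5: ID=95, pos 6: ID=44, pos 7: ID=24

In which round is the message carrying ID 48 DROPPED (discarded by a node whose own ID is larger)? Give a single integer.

Round 1: pos1(id48) recv 63: fwd; pos2(id45) recv 48: fwd; pos3(id52) recv 45: drop; pos4(id89) recv 52: drop; pos5(id95) recv 89: drop; pos6(id44) recv 95: fwd; pos7(id24) recv 44: fwd; pos0(id63) recv 24: drop
Round 2: pos2(id45) recv 63: fwd; pos3(id52) recv 48: drop; pos7(id24) recv 95: fwd; pos0(id63) recv 44: drop
Round 3: pos3(id52) recv 63: fwd; pos0(id63) recv 95: fwd
Round 4: pos4(id89) recv 63: drop; pos1(id48) recv 95: fwd
Round 5: pos2(id45) recv 95: fwd
Round 6: pos3(id52) recv 95: fwd
Round 7: pos4(id89) recv 95: fwd
Round 8: pos5(id95) recv 95: ELECTED
Message ID 48 originates at pos 1; dropped at pos 3 in round 2

Answer: 2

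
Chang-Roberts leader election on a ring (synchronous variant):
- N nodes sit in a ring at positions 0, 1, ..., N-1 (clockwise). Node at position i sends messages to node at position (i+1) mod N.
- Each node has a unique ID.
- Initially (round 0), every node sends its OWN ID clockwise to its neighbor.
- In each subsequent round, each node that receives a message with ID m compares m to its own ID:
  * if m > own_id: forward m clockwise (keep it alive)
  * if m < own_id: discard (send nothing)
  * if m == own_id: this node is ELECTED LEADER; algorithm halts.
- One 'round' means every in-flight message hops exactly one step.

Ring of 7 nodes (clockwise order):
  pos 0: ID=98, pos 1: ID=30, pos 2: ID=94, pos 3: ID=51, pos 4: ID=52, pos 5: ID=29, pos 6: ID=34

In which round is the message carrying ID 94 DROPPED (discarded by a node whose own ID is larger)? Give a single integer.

Round 1: pos1(id30) recv 98: fwd; pos2(id94) recv 30: drop; pos3(id51) recv 94: fwd; pos4(id52) recv 51: drop; pos5(id29) recv 52: fwd; pos6(id34) recv 29: drop; pos0(id98) recv 34: drop
Round 2: pos2(id94) recv 98: fwd; pos4(id52) recv 94: fwd; pos6(id34) recv 52: fwd
Round 3: pos3(id51) recv 98: fwd; pos5(id29) recv 94: fwd; pos0(id98) recv 52: drop
Round 4: pos4(id52) recv 98: fwd; pos6(id34) recv 94: fwd
Round 5: pos5(id29) recv 98: fwd; pos0(id98) recv 94: drop
Round 6: pos6(id34) recv 98: fwd
Round 7: pos0(id98) recv 98: ELECTED
Message ID 94 originates at pos 2; dropped at pos 0 in round 5

Answer: 5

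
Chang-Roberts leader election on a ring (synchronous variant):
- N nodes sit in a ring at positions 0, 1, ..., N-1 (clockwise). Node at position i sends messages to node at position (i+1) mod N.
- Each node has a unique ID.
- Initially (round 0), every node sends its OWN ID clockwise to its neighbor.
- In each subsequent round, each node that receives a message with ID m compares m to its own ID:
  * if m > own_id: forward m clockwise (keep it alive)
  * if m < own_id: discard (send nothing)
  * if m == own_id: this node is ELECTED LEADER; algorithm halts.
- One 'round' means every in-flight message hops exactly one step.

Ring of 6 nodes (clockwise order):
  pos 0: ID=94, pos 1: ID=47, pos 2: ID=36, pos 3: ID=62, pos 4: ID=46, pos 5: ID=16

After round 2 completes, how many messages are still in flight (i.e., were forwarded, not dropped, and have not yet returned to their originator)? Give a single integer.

Answer: 2

Derivation:
Round 1: pos1(id47) recv 94: fwd; pos2(id36) recv 47: fwd; pos3(id62) recv 36: drop; pos4(id46) recv 62: fwd; pos5(id16) recv 46: fwd; pos0(id94) recv 16: drop
Round 2: pos2(id36) recv 94: fwd; pos3(id62) recv 47: drop; pos5(id16) recv 62: fwd; pos0(id94) recv 46: drop
After round 2: 2 messages still in flight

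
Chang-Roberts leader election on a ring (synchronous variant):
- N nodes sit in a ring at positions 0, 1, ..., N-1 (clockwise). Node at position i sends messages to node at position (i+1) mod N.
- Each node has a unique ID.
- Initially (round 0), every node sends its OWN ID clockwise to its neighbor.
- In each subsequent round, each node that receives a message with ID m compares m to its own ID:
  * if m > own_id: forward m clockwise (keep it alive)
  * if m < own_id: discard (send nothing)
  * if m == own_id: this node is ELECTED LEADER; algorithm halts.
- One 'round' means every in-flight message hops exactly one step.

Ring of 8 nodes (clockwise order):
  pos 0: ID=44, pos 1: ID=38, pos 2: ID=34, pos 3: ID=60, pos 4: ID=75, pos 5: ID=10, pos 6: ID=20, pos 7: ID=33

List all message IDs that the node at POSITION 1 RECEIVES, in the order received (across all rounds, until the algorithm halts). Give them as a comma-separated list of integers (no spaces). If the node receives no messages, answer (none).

Round 1: pos1(id38) recv 44: fwd; pos2(id34) recv 38: fwd; pos3(id60) recv 34: drop; pos4(id75) recv 60: drop; pos5(id10) recv 75: fwd; pos6(id20) recv 10: drop; pos7(id33) recv 20: drop; pos0(id44) recv 33: drop
Round 2: pos2(id34) recv 44: fwd; pos3(id60) recv 38: drop; pos6(id20) recv 75: fwd
Round 3: pos3(id60) recv 44: drop; pos7(id33) recv 75: fwd
Round 4: pos0(id44) recv 75: fwd
Round 5: pos1(id38) recv 75: fwd
Round 6: pos2(id34) recv 75: fwd
Round 7: pos3(id60) recv 75: fwd
Round 8: pos4(id75) recv 75: ELECTED

Answer: 44,75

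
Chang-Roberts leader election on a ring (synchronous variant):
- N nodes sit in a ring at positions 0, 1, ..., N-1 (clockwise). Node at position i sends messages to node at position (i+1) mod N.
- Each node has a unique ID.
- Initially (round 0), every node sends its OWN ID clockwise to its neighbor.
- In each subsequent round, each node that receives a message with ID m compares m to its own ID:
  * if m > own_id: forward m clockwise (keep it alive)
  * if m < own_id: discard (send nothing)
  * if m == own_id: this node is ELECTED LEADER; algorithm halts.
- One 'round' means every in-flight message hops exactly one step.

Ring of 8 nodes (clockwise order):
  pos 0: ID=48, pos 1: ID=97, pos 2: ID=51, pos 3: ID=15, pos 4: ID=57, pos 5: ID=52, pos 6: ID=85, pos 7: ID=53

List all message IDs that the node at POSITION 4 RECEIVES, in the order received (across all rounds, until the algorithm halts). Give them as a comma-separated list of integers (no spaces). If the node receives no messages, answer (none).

Answer: 15,51,97

Derivation:
Round 1: pos1(id97) recv 48: drop; pos2(id51) recv 97: fwd; pos3(id15) recv 51: fwd; pos4(id57) recv 15: drop; pos5(id52) recv 57: fwd; pos6(id85) recv 52: drop; pos7(id53) recv 85: fwd; pos0(id48) recv 53: fwd
Round 2: pos3(id15) recv 97: fwd; pos4(id57) recv 51: drop; pos6(id85) recv 57: drop; pos0(id48) recv 85: fwd; pos1(id97) recv 53: drop
Round 3: pos4(id57) recv 97: fwd; pos1(id97) recv 85: drop
Round 4: pos5(id52) recv 97: fwd
Round 5: pos6(id85) recv 97: fwd
Round 6: pos7(id53) recv 97: fwd
Round 7: pos0(id48) recv 97: fwd
Round 8: pos1(id97) recv 97: ELECTED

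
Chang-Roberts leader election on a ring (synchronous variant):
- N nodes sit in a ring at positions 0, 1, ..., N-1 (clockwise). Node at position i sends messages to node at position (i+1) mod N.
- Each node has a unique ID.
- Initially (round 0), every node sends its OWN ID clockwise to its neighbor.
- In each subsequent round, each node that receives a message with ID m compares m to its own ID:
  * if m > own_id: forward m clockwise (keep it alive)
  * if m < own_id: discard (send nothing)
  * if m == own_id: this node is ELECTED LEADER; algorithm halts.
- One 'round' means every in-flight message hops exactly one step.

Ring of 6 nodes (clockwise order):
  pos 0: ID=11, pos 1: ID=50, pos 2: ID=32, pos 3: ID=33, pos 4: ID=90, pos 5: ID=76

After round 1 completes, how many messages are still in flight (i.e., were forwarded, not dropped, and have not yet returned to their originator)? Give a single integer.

Round 1: pos1(id50) recv 11: drop; pos2(id32) recv 50: fwd; pos3(id33) recv 32: drop; pos4(id90) recv 33: drop; pos5(id76) recv 90: fwd; pos0(id11) recv 76: fwd
After round 1: 3 messages still in flight

Answer: 3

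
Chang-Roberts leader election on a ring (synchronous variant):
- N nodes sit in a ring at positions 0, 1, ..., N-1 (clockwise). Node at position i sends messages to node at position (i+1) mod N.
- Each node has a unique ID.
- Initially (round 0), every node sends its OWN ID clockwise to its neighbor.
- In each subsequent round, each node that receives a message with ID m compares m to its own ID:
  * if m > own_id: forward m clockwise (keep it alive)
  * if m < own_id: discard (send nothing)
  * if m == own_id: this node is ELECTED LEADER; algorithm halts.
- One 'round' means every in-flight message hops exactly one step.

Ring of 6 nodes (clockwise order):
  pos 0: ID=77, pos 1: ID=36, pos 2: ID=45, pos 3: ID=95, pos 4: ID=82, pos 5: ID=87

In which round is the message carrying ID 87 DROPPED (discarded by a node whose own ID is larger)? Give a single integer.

Round 1: pos1(id36) recv 77: fwd; pos2(id45) recv 36: drop; pos3(id95) recv 45: drop; pos4(id82) recv 95: fwd; pos5(id87) recv 82: drop; pos0(id77) recv 87: fwd
Round 2: pos2(id45) recv 77: fwd; pos5(id87) recv 95: fwd; pos1(id36) recv 87: fwd
Round 3: pos3(id95) recv 77: drop; pos0(id77) recv 95: fwd; pos2(id45) recv 87: fwd
Round 4: pos1(id36) recv 95: fwd; pos3(id95) recv 87: drop
Round 5: pos2(id45) recv 95: fwd
Round 6: pos3(id95) recv 95: ELECTED
Message ID 87 originates at pos 5; dropped at pos 3 in round 4

Answer: 4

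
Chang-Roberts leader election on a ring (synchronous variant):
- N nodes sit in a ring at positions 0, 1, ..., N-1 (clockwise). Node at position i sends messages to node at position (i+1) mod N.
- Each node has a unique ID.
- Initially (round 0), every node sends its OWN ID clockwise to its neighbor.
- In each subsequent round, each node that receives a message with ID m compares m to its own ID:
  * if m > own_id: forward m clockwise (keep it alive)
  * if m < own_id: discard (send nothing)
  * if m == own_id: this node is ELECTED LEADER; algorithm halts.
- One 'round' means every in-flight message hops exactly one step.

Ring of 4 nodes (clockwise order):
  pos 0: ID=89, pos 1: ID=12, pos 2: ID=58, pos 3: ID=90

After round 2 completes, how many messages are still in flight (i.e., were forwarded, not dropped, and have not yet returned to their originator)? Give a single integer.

Round 1: pos1(id12) recv 89: fwd; pos2(id58) recv 12: drop; pos3(id90) recv 58: drop; pos0(id89) recv 90: fwd
Round 2: pos2(id58) recv 89: fwd; pos1(id12) recv 90: fwd
After round 2: 2 messages still in flight

Answer: 2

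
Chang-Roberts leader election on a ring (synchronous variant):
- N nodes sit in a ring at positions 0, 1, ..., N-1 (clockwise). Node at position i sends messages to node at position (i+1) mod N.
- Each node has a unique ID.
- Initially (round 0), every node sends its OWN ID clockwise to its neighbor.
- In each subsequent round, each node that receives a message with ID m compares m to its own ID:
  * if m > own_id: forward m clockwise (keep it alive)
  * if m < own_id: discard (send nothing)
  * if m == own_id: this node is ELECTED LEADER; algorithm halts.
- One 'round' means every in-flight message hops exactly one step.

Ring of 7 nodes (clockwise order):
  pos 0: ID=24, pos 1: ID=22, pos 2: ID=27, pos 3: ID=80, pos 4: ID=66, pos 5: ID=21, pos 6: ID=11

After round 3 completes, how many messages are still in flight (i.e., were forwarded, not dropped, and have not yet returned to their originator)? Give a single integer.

Round 1: pos1(id22) recv 24: fwd; pos2(id27) recv 22: drop; pos3(id80) recv 27: drop; pos4(id66) recv 80: fwd; pos5(id21) recv 66: fwd; pos6(id11) recv 21: fwd; pos0(id24) recv 11: drop
Round 2: pos2(id27) recv 24: drop; pos5(id21) recv 80: fwd; pos6(id11) recv 66: fwd; pos0(id24) recv 21: drop
Round 3: pos6(id11) recv 80: fwd; pos0(id24) recv 66: fwd
After round 3: 2 messages still in flight

Answer: 2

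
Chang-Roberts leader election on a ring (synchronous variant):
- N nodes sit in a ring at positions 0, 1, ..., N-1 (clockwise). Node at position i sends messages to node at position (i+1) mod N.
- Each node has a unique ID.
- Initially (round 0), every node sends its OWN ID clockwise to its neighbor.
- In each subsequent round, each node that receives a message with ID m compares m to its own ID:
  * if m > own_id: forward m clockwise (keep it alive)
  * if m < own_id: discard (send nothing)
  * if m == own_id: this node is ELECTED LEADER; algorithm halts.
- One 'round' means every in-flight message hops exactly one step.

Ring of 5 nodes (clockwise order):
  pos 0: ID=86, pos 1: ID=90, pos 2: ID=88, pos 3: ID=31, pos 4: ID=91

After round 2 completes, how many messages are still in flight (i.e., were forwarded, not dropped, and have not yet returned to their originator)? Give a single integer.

Answer: 2

Derivation:
Round 1: pos1(id90) recv 86: drop; pos2(id88) recv 90: fwd; pos3(id31) recv 88: fwd; pos4(id91) recv 31: drop; pos0(id86) recv 91: fwd
Round 2: pos3(id31) recv 90: fwd; pos4(id91) recv 88: drop; pos1(id90) recv 91: fwd
After round 2: 2 messages still in flight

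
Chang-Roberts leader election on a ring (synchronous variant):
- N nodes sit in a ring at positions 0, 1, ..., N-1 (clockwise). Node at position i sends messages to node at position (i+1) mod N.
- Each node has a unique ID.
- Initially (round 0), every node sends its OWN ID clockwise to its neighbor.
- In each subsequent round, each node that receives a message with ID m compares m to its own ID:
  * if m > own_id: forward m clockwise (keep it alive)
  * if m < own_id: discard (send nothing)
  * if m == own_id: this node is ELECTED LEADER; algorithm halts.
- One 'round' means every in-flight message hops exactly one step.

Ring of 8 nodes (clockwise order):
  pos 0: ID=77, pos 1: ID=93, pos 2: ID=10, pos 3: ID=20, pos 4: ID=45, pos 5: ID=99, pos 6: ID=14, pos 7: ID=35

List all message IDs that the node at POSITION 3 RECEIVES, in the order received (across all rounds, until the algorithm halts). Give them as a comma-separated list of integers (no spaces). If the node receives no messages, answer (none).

Round 1: pos1(id93) recv 77: drop; pos2(id10) recv 93: fwd; pos3(id20) recv 10: drop; pos4(id45) recv 20: drop; pos5(id99) recv 45: drop; pos6(id14) recv 99: fwd; pos7(id35) recv 14: drop; pos0(id77) recv 35: drop
Round 2: pos3(id20) recv 93: fwd; pos7(id35) recv 99: fwd
Round 3: pos4(id45) recv 93: fwd; pos0(id77) recv 99: fwd
Round 4: pos5(id99) recv 93: drop; pos1(id93) recv 99: fwd
Round 5: pos2(id10) recv 99: fwd
Round 6: pos3(id20) recv 99: fwd
Round 7: pos4(id45) recv 99: fwd
Round 8: pos5(id99) recv 99: ELECTED

Answer: 10,93,99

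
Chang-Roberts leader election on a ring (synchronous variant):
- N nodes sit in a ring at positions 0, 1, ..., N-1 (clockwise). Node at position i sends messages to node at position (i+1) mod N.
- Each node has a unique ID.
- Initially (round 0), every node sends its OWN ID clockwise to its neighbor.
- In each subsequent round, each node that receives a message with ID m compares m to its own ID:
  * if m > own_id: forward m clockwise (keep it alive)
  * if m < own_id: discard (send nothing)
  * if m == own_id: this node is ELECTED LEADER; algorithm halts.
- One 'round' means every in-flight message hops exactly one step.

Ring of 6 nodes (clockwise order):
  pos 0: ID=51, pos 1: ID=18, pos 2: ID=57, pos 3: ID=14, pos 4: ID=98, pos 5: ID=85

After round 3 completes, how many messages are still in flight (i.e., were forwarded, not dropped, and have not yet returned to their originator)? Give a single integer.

Round 1: pos1(id18) recv 51: fwd; pos2(id57) recv 18: drop; pos3(id14) recv 57: fwd; pos4(id98) recv 14: drop; pos5(id85) recv 98: fwd; pos0(id51) recv 85: fwd
Round 2: pos2(id57) recv 51: drop; pos4(id98) recv 57: drop; pos0(id51) recv 98: fwd; pos1(id18) recv 85: fwd
Round 3: pos1(id18) recv 98: fwd; pos2(id57) recv 85: fwd
After round 3: 2 messages still in flight

Answer: 2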